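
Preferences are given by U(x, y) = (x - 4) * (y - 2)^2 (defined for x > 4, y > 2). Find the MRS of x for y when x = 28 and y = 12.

MU_x = (y−2)^2, MU_y = 2·(x−4)·(y−2).
MRS = (1/2)·(y−2)/(x−4).
At (28, 12): MRS = 5/24.
So at (28, 12) the consumer would give up 5/24 units of y for one more unit of x.

MRS = 5/24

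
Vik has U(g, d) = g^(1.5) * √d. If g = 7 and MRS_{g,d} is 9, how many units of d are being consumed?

MU_g = 1.5·√g·√d and MU_d = 0.5·g^(1.5)·d^(-0.5).
MRS = MU_g/MU_d = (3)·d/g.
Substitute g = 7: MRS = d/(7/3). Setting d/(7/3) = 9 gives d = 9·(7/3) = 21.

d = 21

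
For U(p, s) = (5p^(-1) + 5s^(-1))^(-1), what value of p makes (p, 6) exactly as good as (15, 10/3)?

U depends on (p, s) only through S = 5p^(-1) + 5s^(-1), so equal utility means equal S. At (15, 10/3): S = 11/6.
With s = 6: 5·6^(-1) = 5/6, so 5p^(-1) = 11/6 − 5/6 = 1, i.e. p^(-1) = 0.2.
Hence p = 1/0.2 = 5.
Check: U(5, 6) = 0.5455.

p = 5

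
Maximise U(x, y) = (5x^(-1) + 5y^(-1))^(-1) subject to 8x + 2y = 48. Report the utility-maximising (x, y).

x* = 4, y* = 8

For CES with ρ = -1, MRS = (y/x)^2.
Tangency: set MRS = p_x/p_y = 8/2 = 4.
So (y/x)^2 = 4; taking the square root, y/x = 2, i.e. y = 2·x.
Substitute into the budget 8·x + 2·y = 48: 12·x = 48, so x* = 4 and y* = 2·4 = 8.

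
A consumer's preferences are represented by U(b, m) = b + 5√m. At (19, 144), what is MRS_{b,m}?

MU_b = 1, MU_m = 5/(2√m).
MRS = 1 ÷ (5/(2√m)).
At (19, 144): MRS = 4.8.
So at (19, 144) the consumer would give up 4.8 units of m for one more unit of b.

MRS = 4.8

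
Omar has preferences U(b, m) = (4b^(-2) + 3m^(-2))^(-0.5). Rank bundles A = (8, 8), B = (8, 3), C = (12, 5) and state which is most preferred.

Bundle A

Evaluate utility at each bundle:
U(A) = 3.024.
U(B) = 1.589.
U(C) = 2.601.
Highest utility is A, so A ≻ C ≻ B.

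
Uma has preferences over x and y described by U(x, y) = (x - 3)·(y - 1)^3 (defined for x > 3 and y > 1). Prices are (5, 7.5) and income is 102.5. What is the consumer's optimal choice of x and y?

MU_x = (y−1)^3, MU_y = 3·(x−3)·(y−1)^2.
MRS = (1/3)·(y−1)/(x−3).
Tangency: set MRS = p_x/p_y = 5/7.5 = 2/3.
So (1/3)·(y − 1)/(x − 3) = 2/3, i.e. (y − 1) = 2·(x − 3).
Rewrite the budget in excess-of-subsistence terms: 5·(x − 3) + 7.5·(y − 1) = 102.5 − 5·3 − 7.5·1 = 80.
Substituting, 20·(x − 3) = 80, so x − 3 = 4 and x* = 7.
Then y − 1 = 2·4 = 8, so y* = 9.

x* = 7, y* = 9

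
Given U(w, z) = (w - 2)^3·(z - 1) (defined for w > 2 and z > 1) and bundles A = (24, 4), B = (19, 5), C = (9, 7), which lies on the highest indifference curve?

Evaluate utility at each bundle:
U(A) = 31944.
U(B) = 19652.
U(C) = 2058.
Highest utility is A, so A ≻ B ≻ C.

Bundle A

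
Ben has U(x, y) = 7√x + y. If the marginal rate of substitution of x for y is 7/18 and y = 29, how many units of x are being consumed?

MU_x = 7/(2√x), MU_y = 1.
MRS = 7/(2√x) ÷ 1.
MRS depends only on x: 3.5/√x = 7/18 ⇒ √x = 3.5/(7/18) = 9 ⇒ x = 81.

x = 81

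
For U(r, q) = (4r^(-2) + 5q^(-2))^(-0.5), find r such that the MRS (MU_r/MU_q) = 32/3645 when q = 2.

r = 9

For CES with ρ = -2, MRS = (4/5)·(q/r)^3.
Setting (4/5)·(2/r)^3 = 32/3645 gives (2/r)^3 = 8/729, so 2/r = 2/9 and r = 9.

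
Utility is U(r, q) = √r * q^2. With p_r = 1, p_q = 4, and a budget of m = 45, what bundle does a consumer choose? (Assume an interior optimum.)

MU_r = 0.5·r^(-0.5)·q^2 and MU_q = 2·√r·q.
MRS = MU_r/MU_q = (0.25)·q/r.
Tangency: set MRS = p_r/p_q = 1/4 = 0.25.
So (0.25)·q/r = 0.25, i.e. q = r.
Substitute into the budget 1·r + 4·q = 45: 5·r = 45, so r* = 9.
Then q* = 9.

r* = 9, q* = 9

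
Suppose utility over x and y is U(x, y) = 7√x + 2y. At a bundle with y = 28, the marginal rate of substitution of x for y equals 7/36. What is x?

x = 81

MU_x = 7/(2√x), MU_y = 2.
MRS = 7/(2√x) ÷ 2.
MRS depends only on x: 1.75/√x = 7/36 ⇒ √x = 1.75/(7/36) = 9 ⇒ x = 81.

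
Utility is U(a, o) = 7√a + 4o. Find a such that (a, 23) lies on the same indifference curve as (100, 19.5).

a = 64

U(100, 19.5) = 148.
Set U(a, 23) = 148 and solve.
With o = 23: 7√a = 148 − 4·23 = 56, so √a = 8 and a = 64.
Check: U(64, 23) = 148.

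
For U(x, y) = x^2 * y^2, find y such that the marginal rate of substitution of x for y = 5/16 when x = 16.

y = 5

MU_x = 2·x·y^2 and MU_y = 2·x^2·y.
MRS = MU_x/MU_y = y/x.
Substitute x = 16: MRS = y/16. Setting y/16 = 5/16 gives y = (5/16)·16 = 5.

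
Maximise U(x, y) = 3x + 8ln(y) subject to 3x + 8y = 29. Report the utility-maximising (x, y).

x* = 7, y* = 1

MU_x = 3, MU_y = 8/y.
MRS = 3 ÷ (8/y).
Tangency: set MRS = p_x/p_y = 3/8 = 0.375.
MRS depends only on y: 0.375·y = 0.375 ⇒ y* = 0.375/0.375 = 1.
From the budget, 3·x = 29 − 8·1 = 21, so x* = 7.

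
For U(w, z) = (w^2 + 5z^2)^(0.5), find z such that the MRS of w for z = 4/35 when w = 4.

For CES with ρ = 2, MRS = (1/5)·(z/w)^(-1).
Setting (1/5)·(z/4)^(-1) = 4/35 gives (z/4)^(-1) = 4/7, so z/4 = 1.75 and z = 7.

z = 7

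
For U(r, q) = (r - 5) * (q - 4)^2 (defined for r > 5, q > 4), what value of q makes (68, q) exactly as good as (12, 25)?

q = 11

U(12, 25) = 3087.
Set U(68, q) = 3087 and solve.
With r = 68: (68 − 5) = 63, so (q − 4)^2 = 3087/63 = 49.
Taking the square root (with q > 4): q − 4 = 7, so q = 11.
Check: U(68, 11) = 3087.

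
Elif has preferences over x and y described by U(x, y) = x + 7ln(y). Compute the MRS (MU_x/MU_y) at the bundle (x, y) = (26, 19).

MRS = 19/7

MU_x = 1, MU_y = 7/y.
MRS = 1 ÷ (7/y).
At (26, 19): MRS = 19/7.
So at (26, 19) the consumer would give up 19/7 units of y for one more unit of x.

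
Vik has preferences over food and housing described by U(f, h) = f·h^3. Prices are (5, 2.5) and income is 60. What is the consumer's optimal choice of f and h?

MU_f = h^3 and MU_h = 3·f·h^2.
MRS = MU_f/MU_h = (1/3)·h/f.
Tangency: set MRS = p_f/p_h = 5/2.5 = 2.
So (1/3)·h/f = 2, i.e. h = 6·f.
Substitute into the budget 5·f + 2.5·h = 60: 20·f = 60, so f* = 3.
Then h* = 6·3 = 18.

f* = 3, h* = 18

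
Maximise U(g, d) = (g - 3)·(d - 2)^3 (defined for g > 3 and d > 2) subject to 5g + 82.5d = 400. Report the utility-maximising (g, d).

g* = 14, d* = 4

MU_g = (d−2)^3, MU_d = 3·(g−3)·(d−2)^2.
MRS = (1/3)·(d−2)/(g−3).
Tangency: set MRS = p_g/p_d = 5/82.5 = 2/33.
So (1/3)·(d − 2)/(g − 3) = 2/33, i.e. (d − 2) = (2/11)·(g − 3).
Rewrite the budget in excess-of-subsistence terms: 5·(g − 3) + 82.5·(d − 2) = 400 − 5·3 − 82.5·2 = 220.
Substituting, 20·(g − 3) = 220, so g − 3 = 11 and g* = 14.
Then d − 2 = (2/11)·11 = 2, so d* = 4.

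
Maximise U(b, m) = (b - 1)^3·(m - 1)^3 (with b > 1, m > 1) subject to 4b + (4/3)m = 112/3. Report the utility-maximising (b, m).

b* = 5, m* = 13

MU_b = 3·(b−1)^2·(m−1)^3, MU_m = 3·(b−1)^3·(m−1)^2.
MRS = (m−1)/(b−1).
Tangency: set MRS = p_b/p_m = 4/(4/3) = 3.
So (m − 1)/(b − 1) = 3, i.e. (m − 1) = 3·(b − 1).
Rewrite the budget in excess-of-subsistence terms: 4·(b − 1) + (4/3)·(m − 1) = 112/3 − 4·1 − (4/3)·1 = 32.
Substituting, 8·(b − 1) = 32, so b − 1 = 4 and b* = 5.
Then m − 1 = 3·4 = 12, so m* = 13.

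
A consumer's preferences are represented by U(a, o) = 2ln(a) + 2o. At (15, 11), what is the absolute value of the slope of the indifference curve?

MRS = 1/15

MU_a = 2/a, MU_o = 2.
MRS = 2/a ÷ 2.
At (15, 11): MRS = 1/15.
The indifference curve has slope −1/15 at this bundle.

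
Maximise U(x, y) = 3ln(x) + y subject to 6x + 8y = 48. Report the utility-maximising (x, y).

x* = 4, y* = 3

MU_x = 3/x, MU_y = 1.
MRS = 3/x ÷ 1.
Tangency: set MRS = p_x/p_y = 6/8 = 0.75.
MRS depends only on x: 3/x = 0.75 ⇒ x* = 3/0.75 = 4.
From the budget, 8·y = 48 − 6·4 = 24, so y* = 3.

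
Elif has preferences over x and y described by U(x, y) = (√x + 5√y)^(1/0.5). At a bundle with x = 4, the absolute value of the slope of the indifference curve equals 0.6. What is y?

For CES with ρ = 0.5, MRS = (1/5)·√(y/x).
Setting (1/5)·√(y/4) = 0.6 gives √(y/4) = 3, so y/4 = 9 and y = 36.

y = 36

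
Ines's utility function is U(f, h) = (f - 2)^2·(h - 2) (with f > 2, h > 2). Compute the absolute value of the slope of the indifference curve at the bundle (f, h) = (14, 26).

MU_f = 2·(f−2)·(h−2), MU_h = (f−2)^2.
MRS = (2/1)·(h−2)/(f−2).
At (14, 26): MRS = 4.
So at (14, 26) the consumer would give up 4 units of h for one more unit of f.

MRS = 4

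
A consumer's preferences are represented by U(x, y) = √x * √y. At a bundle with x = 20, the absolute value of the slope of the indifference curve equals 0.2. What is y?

MU_x = 0.5·x^(-0.5)·√y and MU_y = 0.5·√x·y^(-0.5).
MRS = MU_x/MU_y = y/x.
Substitute x = 20: MRS = y/20. Setting y/20 = 0.2 gives y = 0.2·20 = 4.

y = 4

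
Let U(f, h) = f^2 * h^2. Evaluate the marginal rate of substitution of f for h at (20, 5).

MU_f = 2·f·h^2 and MU_h = 2·f^2·h.
MRS = MU_f/MU_h = h/f.
At (20, 5): MRS = 0.25.
That is, one extra unit of f is worth 0.25 units of h at the margin.

MRS = 0.25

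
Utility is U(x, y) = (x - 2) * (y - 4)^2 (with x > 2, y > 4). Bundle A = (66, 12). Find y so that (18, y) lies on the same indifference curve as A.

U(66, 12) = 4096.
Set U(18, y) = 4096 and solve.
With x = 18: (18 − 2) = 16, so (y − 4)^2 = 4096/16 = 256.
Taking the square root (with y > 4): y − 4 = 16, so y = 20.
Check: U(18, 20) = 4096.

y = 20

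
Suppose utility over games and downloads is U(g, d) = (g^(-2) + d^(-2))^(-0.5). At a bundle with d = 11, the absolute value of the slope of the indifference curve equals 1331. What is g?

g = 1

For CES with ρ = -2, MRS = (d/g)^3.
Setting (11/g)^3 = 1331 gives 11/g = 11 and g = 1.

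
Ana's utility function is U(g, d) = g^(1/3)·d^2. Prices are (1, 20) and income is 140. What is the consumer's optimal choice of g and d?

MU_g = 1/3·g^(-2/3)·d^2 and MU_d = 2·g^(1/3)·d.
MRS = MU_g/MU_d = (1/6)·d/g.
Tangency: set MRS = p_g/p_d = 1/20 = 0.05.
So (1/6)·d/g = 0.05, i.e. d = 0.3·g.
Substitute into the budget 1·g + 20·d = 140: 7·g = 140, so g* = 20.
Then d* = 0.3·20 = 6.

g* = 20, d* = 6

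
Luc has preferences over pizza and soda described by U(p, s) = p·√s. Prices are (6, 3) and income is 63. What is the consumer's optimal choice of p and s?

p* = 7, s* = 7

MU_p = √s and MU_s = 0.5·p·s^(-0.5).
MRS = MU_p/MU_s = (2)·s/p.
Tangency: set MRS = p_p/p_s = 6/3 = 2.
So (2)·s/p = 2, i.e. s = p.
Substitute into the budget 6·p + 3·s = 63: 9·p = 63, so p* = 7.
Then s* = 7.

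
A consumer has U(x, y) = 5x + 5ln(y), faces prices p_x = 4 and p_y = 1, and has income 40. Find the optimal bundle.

x* = 9, y* = 4

MU_x = 5, MU_y = 5/y.
MRS = 5 ÷ (5/y).
Tangency: set MRS = p_x/p_y = 4/1 = 4.
MRS depends only on y: y = 4 ⇒ y* = 4.
From the budget, 4·x = 40 − 1·4 = 36, so x* = 9.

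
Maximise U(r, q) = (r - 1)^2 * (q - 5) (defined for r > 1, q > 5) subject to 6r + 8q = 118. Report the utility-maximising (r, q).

r* = 9, q* = 8

MU_r = 2·(r−1)·(q−5), MU_q = (r−1)^2.
MRS = (2/1)·(q−5)/(r−1).
Tangency: set MRS = p_r/p_q = 6/8 = 0.75.
So (2/1)·(q − 5)/(r − 1) = 0.75, i.e. (q − 5) = 0.375·(r − 1).
Rewrite the budget in excess-of-subsistence terms: 6·(r − 1) + 8·(q − 5) = 118 − 6·1 − 8·5 = 72.
Substituting, 9·(r − 1) = 72, so r − 1 = 8 and r* = 9.
Then q − 5 = 0.375·8 = 3, so q* = 8.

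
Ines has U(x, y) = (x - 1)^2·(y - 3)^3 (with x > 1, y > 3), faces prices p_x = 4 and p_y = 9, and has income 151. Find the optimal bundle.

MU_x = 2·(x−1)·(y−3)^3, MU_y = 3·(x−1)^2·(y−3)^2.
MRS = (2/3)·(y−3)/(x−1).
Tangency: set MRS = p_x/p_y = 4/9.
So (2/3)·(y − 3)/(x − 1) = 4/9, i.e. (y − 3) = (2/3)·(x − 1).
Rewrite the budget in excess-of-subsistence terms: 4·(x − 1) + 9·(y − 3) = 151 − 4·1 − 9·3 = 120.
Substituting, 10·(x − 1) = 120, so x − 1 = 12 and x* = 13.
Then y − 3 = (2/3)·12 = 8, so y* = 11.

x* = 13, y* = 11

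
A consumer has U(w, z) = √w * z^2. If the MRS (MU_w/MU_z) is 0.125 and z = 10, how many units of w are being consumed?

w = 20

MU_w = 0.5·w^(-0.5)·z^2 and MU_z = 2·√w·z.
MRS = MU_w/MU_z = (0.25)·z/w.
Substitute z = 10: MRS = 2.5/w. Setting 2.5/w = 0.125 gives w = 2.5/0.125 = 20.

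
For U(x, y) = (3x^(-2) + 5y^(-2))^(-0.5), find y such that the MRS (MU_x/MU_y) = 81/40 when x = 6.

y = 9

For CES with ρ = -2, MRS = (3/5)·(y/x)^3.
Setting (3/5)·(y/6)^3 = 81/40 gives (y/6)^3 = 3.375, so y/6 = 1.5 and y = 9.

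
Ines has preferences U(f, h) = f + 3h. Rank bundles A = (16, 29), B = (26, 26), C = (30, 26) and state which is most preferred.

Bundle C

Evaluate utility at each bundle:
U(A) = 103.
U(B) = 104.
U(C) = 108.
Highest utility is C, so C ≻ B ≻ A.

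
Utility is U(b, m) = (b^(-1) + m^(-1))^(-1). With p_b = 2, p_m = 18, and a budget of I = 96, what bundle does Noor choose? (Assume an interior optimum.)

b* = 12, m* = 4

For CES with ρ = -1, MRS = (m/b)^2.
Tangency: set MRS = p_b/p_m = 2/18 = 1/9.
So (m/b)^2 = 1/9; taking the square root, m/b = 1/3, i.e. m = (1/3)·b.
Substitute into the budget 2·b + 18·m = 96: 8·b = 96, so b* = 12 and m* = (1/3)·12 = 4.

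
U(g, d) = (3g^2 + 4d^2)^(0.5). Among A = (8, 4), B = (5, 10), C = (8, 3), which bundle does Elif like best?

Bundle B

Evaluate utility at each bundle:
U(A) = 16.000.
U(B) = 21.794.
U(C) = 15.100.
Highest utility is B, so B ≻ A ≻ C.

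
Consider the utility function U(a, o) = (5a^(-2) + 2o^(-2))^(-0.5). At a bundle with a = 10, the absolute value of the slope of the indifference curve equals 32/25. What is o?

o = 8

For CES with ρ = -2, MRS = (5/2)·(o/a)^3.
Setting (5/2)·(o/10)^3 = 32/25 gives (o/10)^3 = 64/125, so o/10 = 0.8 and o = 8.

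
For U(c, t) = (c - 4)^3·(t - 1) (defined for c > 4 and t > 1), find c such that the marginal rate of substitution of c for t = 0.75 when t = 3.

MU_c = 3·(c−4)^2·(t−1), MU_t = (c−4)^3.
MRS = (3/1)·(t−1)/(c−4).
Substitute t = 3: MRS = 6/(c − 4). Setting this equal to 0.75 gives c − 4 = 6/0.75 = 8, so c = 12.

c = 12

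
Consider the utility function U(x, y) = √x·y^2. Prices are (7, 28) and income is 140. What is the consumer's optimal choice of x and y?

x* = 4, y* = 4

MU_x = 0.5·x^(-0.5)·y^2 and MU_y = 2·√x·y.
MRS = MU_x/MU_y = (0.25)·y/x.
Tangency: set MRS = p_x/p_y = 7/28 = 0.25.
So (0.25)·y/x = 0.25, i.e. y = x.
Substitute into the budget 7·x + 28·y = 140: 35·x = 140, so x* = 4.
Then y* = 4.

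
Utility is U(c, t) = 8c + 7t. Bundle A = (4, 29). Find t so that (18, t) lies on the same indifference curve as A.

U(4, 29) = 235.
Set U(18, t) = 235 and solve.
8·18 + 7t = 235 ⇒ 7t = 91 ⇒ t = 13.
Check: U(18, 13) = 235.

t = 13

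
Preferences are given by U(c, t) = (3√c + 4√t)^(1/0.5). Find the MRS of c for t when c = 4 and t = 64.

MRS = 3

For CES with ρ = 0.5, MRS = (3/4)·√(t/c).
At (4, 64): MRS = 3.
So at (4, 64) the consumer would give up 3 units of t for one more unit of c.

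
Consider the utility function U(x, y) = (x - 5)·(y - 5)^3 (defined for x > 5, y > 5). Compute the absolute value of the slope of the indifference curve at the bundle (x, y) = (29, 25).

MRS = 5/18

MU_x = (y−5)^3, MU_y = 3·(x−5)·(y−5)^2.
MRS = (1/3)·(y−5)/(x−5).
At (29, 25): MRS = 5/18.
That is, one extra unit of x is worth 5/18 units of y at the margin.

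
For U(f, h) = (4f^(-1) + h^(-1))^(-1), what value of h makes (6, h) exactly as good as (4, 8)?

U depends on (f, h) only through S = 4f^(-1) + h^(-1), so equal utility means equal S. At (4, 8): S = 1.125.
With f = 6: 4·6^(-1) = 2/3, so h^(-1) = 1.125 − 2/3 = 11/24.
Hence h = 1/(11/24) = 24/11.
Check: U(6, 24/11) = 0.8889.

h = 24/11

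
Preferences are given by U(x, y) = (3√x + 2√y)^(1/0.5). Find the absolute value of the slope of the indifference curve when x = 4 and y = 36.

MRS = 4.5

For CES with ρ = 0.5, MRS = (3/2)·√(y/x).
At (4, 36): MRS = 4.5.
The indifference curve has slope −4.5 at this bundle.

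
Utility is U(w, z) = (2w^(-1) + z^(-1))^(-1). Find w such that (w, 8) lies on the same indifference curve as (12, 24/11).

U depends on (w, z) only through S = 2w^(-1) + z^(-1), so equal utility means equal S. At (12, 24/11): S = 0.625.
With z = 8: 8^(-1) = 0.125, so 2w^(-1) = 0.625 − 0.125 = 0.5, i.e. w^(-1) = 0.25.
Hence w = 1/0.25 = 4.
Check: U(4, 8) = 1.6.

w = 4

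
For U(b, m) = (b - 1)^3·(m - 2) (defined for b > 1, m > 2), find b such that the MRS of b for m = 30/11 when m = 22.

b = 23

MU_b = 3·(b−1)^2·(m−2), MU_m = (b−1)^3.
MRS = (3/1)·(m−2)/(b−1).
Substitute m = 22: MRS = 60/(b − 1). Setting this equal to 30/11 gives b − 1 = 60/(30/11) = 22, so b = 23.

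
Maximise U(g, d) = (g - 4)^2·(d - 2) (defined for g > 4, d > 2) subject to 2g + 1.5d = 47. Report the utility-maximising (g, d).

g* = 16, d* = 10

MU_g = 2·(g−4)·(d−2), MU_d = (g−4)^2.
MRS = (2/1)·(d−2)/(g−4).
Tangency: set MRS = p_g/p_d = 2/1.5 = 4/3.
So (2/1)·(d − 2)/(g − 4) = 4/3, i.e. (d − 2) = (2/3)·(g − 4).
Rewrite the budget in excess-of-subsistence terms: 2·(g − 4) + 1.5·(d − 2) = 47 − 2·4 − 1.5·2 = 36.
Substituting, 3·(g − 4) = 36, so g − 4 = 12 and g* = 16.
Then d − 2 = (2/3)·12 = 8, so d* = 10.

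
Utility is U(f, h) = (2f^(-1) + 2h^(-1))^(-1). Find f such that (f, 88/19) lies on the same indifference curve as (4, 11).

U depends on (f, h) only through S = 2f^(-1) + 2h^(-1), so equal utility means equal S. At (4, 11): S = 15/22.
With h = 88/19: 2·(88/19)^(-1) = 19/44, so 2f^(-1) = 15/22 − 19/44 = 0.25, i.e. f^(-1) = 0.125.
Hence f = 1/0.125 = 8.
Check: U(8, 88/19) = 1.4667.

f = 8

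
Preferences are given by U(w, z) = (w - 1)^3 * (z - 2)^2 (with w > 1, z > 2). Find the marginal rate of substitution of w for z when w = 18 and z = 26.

MRS = 36/17

MU_w = 3·(w−1)^2·(z−2)^2, MU_z = 2·(w−1)^3·(z−2).
MRS = (3/2)·(z−2)/(w−1).
At (18, 26): MRS = 36/17.
The indifference curve has slope −36/17 at this bundle.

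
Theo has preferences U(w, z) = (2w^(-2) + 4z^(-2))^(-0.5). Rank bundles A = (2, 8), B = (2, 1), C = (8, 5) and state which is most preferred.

Evaluate utility at each bundle:
U(A) = 1.333.
U(B) = 0.471.
U(C) = 2.287.
Highest utility is C, so C ≻ A ≻ B.

Bundle C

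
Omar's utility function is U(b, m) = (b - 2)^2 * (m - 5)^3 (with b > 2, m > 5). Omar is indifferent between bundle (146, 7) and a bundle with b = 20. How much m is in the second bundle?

U(146, 7) = 165888.
Set U(20, m) = 165888 and solve.
With b = 20: (20 − 2)^2 = 324, so (m − 5)^3 = 165888/324 = 512.
Taking the cube root (with m > 5): m − 5 = 8, so m = 13.
Check: U(20, 13) = 165888.

m = 13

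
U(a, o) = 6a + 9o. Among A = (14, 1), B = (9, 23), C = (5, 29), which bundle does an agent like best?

Bundle C

Evaluate utility at each bundle:
U(A) = 93.
U(B) = 261.
U(C) = 291.
Highest utility is C, so C ≻ B ≻ A.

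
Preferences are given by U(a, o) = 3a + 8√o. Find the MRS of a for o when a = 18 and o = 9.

MU_a = 3, MU_o = 8/(2√o).
MRS = 3 ÷ (8/(2√o)).
At (18, 9): MRS = 2.25.
So at (18, 9) the consumer would give up 2.25 units of o for one more unit of a.

MRS = 2.25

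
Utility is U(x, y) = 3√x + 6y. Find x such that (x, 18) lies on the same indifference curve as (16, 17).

U(16, 17) = 114.
Set U(x, 18) = 114 and solve.
With y = 18: 3√x = 114 − 6·18 = 6, so √x = 2 and x = 4.
Check: U(4, 18) = 114.

x = 4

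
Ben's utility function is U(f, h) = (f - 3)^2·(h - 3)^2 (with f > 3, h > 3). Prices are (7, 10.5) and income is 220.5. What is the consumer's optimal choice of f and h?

MU_f = 2·(f−3)·(h−3)^2, MU_h = 2·(f−3)^2·(h−3).
MRS = (h−3)/(f−3).
Tangency: set MRS = p_f/p_h = 7/10.5 = 2/3.
So (h − 3)/(f − 3) = 2/3, i.e. (h − 3) = (2/3)·(f − 3).
Rewrite the budget in excess-of-subsistence terms: 7·(f − 3) + 10.5·(h − 3) = 220.5 − 7·3 − 10.5·3 = 168.
Substituting, 14·(f − 3) = 168, so f − 3 = 12 and f* = 15.
Then h − 3 = (2/3)·12 = 8, so h* = 11.

f* = 15, h* = 11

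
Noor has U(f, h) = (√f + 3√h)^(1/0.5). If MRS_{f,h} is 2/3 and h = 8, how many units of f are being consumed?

For CES with ρ = 0.5, MRS = (1/3)·√(h/f).
Setting (1/3)·√(8/f) = 2/3 gives √(8/f) = 2, so 8/f = 4 and f = 2.

f = 2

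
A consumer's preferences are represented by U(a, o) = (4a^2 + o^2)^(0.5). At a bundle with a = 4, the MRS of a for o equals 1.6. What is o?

For CES with ρ = 2, MRS = (4/1)·(o/a)^(-1).
Setting (4/1)·(o/4)^(-1) = 1.6 gives (o/4)^(-1) = 0.4, so o/4 = 2.5 and o = 10.

o = 10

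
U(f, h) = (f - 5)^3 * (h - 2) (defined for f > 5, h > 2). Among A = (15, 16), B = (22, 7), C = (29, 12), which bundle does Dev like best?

Evaluate utility at each bundle:
U(A) = 14000.
U(B) = 24565.
U(C) = 138240.
Highest utility is C, so C ≻ B ≻ A.

Bundle C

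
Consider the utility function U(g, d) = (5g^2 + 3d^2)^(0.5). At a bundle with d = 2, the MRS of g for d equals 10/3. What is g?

For CES with ρ = 2, MRS = (5/3)·(d/g)^(-1).
Setting (5/3)·(2/g)^(-1) = 10/3 gives (2/g)^(-1) = 2, so 2/g = 0.5 and g = 4.

g = 4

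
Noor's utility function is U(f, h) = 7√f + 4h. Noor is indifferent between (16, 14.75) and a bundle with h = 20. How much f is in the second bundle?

f = 1

U(16, 14.75) = 87.
Set U(f, 20) = 87 and solve.
With h = 20: 7√f = 87 − 4·20 = 7, so √f = 1 and f = 1.
Check: U(1, 20) = 87.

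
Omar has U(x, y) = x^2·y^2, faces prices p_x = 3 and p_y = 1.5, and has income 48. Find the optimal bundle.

MU_x = 2·x·y^2 and MU_y = 2·x^2·y.
MRS = MU_x/MU_y = y/x.
Tangency: set MRS = p_x/p_y = 3/1.5 = 2.
So y/x = 2, i.e. y = 2·x.
Substitute into the budget 3·x + 1.5·y = 48: 6·x = 48, so x* = 8.
Then y* = 2·8 = 16.

x* = 8, y* = 16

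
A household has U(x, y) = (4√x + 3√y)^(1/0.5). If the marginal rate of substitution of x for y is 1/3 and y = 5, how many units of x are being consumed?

For CES with ρ = 0.5, MRS = (4/3)·√(y/x).
Setting (4/3)·√(5/x) = 1/3 gives √(5/x) = 0.25, so 5/x = 1/16 and x = 80.

x = 80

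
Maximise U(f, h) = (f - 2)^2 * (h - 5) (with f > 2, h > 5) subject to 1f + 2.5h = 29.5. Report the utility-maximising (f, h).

MU_f = 2·(f−2)·(h−5), MU_h = (f−2)^2.
MRS = (2/1)·(h−5)/(f−2).
Tangency: set MRS = p_f/p_h = 1/2.5 = 0.4.
So (2/1)·(h − 5)/(f − 2) = 0.4, i.e. (h − 5) = 0.2·(f − 2).
Rewrite the budget in excess-of-subsistence terms: 1·(f − 2) + 2.5·(h − 5) = 29.5 − 1·2 − 2.5·5 = 15.
Substituting, 1.5·(f − 2) = 15, so f − 2 = 10 and f* = 12.
Then h − 5 = 0.2·10 = 2, so h* = 7.

f* = 12, h* = 7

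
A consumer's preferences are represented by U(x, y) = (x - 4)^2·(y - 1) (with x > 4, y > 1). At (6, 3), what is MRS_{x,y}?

MRS = 2

MU_x = 2·(x−4)·(y−1), MU_y = (x−4)^2.
MRS = (2/1)·(y−1)/(x−4).
At (6, 3): MRS = 2.
So at (6, 3) the consumer would give up 2 units of y for one more unit of x.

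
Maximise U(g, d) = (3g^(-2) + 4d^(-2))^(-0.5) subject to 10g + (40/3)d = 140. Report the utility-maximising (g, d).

g* = 6, d* = 6

For CES with ρ = -2, MRS = (3/4)·(d/g)^3.
Tangency: set MRS = p_g/p_d = 10/(40/3) = 0.75.
So (d/g)^3 = 1; taking the cube root, d/g = 1, i.e. d = g.
Substitute into the budget 10·g + (40/3)·d = 140: (70/3)·g = 140, so g* = 6 and d* = 6.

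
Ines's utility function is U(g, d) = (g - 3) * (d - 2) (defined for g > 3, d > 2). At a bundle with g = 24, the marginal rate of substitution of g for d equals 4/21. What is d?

d = 6

MU_g = (d−2), MU_d = (g−3).
MRS = (d−2)/(g−3).
Substitute g = 24: MRS = (d − 2)/21. Setting this equal to 4/21 gives d − 2 = (4/21)·21 = 4, so d = 6.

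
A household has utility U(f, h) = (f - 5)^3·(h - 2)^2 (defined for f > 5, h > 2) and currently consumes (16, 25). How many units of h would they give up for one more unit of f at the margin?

MRS = 69/22

MU_f = 3·(f−5)^2·(h−2)^2, MU_h = 2·(f−5)^3·(h−2).
MRS = (3/2)·(h−2)/(f−5).
At (16, 25): MRS = 69/22.
The indifference curve has slope −69/22 at this bundle.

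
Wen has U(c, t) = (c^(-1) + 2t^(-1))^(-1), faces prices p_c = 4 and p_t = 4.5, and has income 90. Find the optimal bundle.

c* = 9, t* = 12

For CES with ρ = -1, MRS = (1/2)·(t/c)^2.
Tangency: set MRS = p_c/p_t = 4/4.5 = 8/9.
So (t/c)^2 = 16/9; taking the square root, t/c = 4/3, i.e. t = (4/3)·c.
Substitute into the budget 4·c + 4.5·t = 90: 10·c = 90, so c* = 9 and t* = (4/3)·9 = 12.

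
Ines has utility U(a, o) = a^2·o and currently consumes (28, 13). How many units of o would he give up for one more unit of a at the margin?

MRS = 13/14

MU_a = 2·a·o and MU_o = a^2.
MRS = MU_a/MU_o = (2/1)·o/a.
At (28, 13): MRS = 13/14.
The indifference curve has slope −13/14 at this bundle.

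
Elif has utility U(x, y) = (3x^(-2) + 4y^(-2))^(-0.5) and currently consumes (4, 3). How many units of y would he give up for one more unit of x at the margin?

For CES with ρ = -2, MRS = (3/4)·(y/x)^3.
At (4, 3): MRS = 81/256.
The indifference curve has slope −81/256 at this bundle.

MRS = 81/256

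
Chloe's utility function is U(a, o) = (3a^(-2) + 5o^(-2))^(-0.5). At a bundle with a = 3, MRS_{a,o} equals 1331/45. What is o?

o = 11

For CES with ρ = -2, MRS = (3/5)·(o/a)^3.
Setting (3/5)·(o/3)^3 = 1331/45 gives (o/3)^3 = 1331/27, so o/3 = 11/3 and o = 11.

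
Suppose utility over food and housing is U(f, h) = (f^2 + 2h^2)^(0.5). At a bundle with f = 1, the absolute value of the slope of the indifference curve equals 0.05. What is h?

For CES with ρ = 2, MRS = (1/2)·(h/f)^(-1).
Setting (1/2)·(h/1)^(-1) = 0.05 gives (h/1)^(-1) = 0.1, so h/1 = 10 and h = 10.

h = 10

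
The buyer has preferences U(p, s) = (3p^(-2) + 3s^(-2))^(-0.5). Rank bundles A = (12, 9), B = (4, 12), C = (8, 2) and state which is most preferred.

Bundle A

Evaluate utility at each bundle:
U(A) = 4.157.
U(B) = 2.191.
U(C) = 1.120.
Highest utility is A, so A ≻ B ≻ C.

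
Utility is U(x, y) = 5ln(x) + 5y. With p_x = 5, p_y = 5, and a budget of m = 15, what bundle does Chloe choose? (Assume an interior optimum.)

x* = 1, y* = 2

MU_x = 5/x, MU_y = 5.
MRS = 5/x ÷ 5.
Tangency: set MRS = p_x/p_y = 5/5 = 1.
MRS depends only on x: 1/x = 1 ⇒ x* = 1/1 = 1.
From the budget, 5·y = 15 − 5·1 = 10, so y* = 2.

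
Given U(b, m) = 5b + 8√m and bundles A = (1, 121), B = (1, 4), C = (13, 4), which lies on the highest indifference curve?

Evaluate utility at each bundle:
U(A) = 93.000.
U(B) = 21.000.
U(C) = 81.000.
Highest utility is A, so A ≻ C ≻ B.

Bundle A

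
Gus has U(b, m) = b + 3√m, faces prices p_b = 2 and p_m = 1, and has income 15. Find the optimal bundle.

b* = 3, m* = 9

MU_b = 1, MU_m = 3/(2√m).
MRS = 1 ÷ (3/(2√m)).
Tangency: set MRS = p_b/p_m = 2/1 = 2.
MRS depends only on m: (2/3)·√m = 2 ⇒ √m = 2/(2/3) = 3 ⇒ m* = 9.
From the budget, 2·b = 15 − 1·9 = 6, so b* = 3.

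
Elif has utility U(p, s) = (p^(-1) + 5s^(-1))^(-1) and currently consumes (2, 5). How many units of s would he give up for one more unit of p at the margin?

MRS = 1.25

For CES with ρ = -1, MRS = (1/5)·(s/p)^2.
At (2, 5): MRS = 1.25.
The indifference curve has slope −1.25 at this bundle.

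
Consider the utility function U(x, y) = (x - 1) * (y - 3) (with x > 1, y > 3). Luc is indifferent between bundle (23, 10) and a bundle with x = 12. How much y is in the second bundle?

y = 17

U(23, 10) = 154.
Set U(12, y) = 154 and solve.
With x = 12: (12 − 1) = 11, so (y − 3) = 154/11 = 14.
So y = 3 + 14 = 17.
Check: U(12, 17) = 154.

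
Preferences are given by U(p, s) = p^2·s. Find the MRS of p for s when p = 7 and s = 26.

MU_p = 2·p·s and MU_s = p^2.
MRS = MU_p/MU_s = (2/1)·s/p.
At (7, 26): MRS = 52/7.
The indifference curve has slope −52/7 at this bundle.

MRS = 52/7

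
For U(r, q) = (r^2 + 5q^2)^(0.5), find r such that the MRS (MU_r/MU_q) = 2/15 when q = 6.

For CES with ρ = 2, MRS = (1/5)·(q/r)^(-1).
Setting (1/5)·(6/r)^(-1) = 2/15 gives (6/r)^(-1) = 2/3, so 6/r = 1.5 and r = 4.

r = 4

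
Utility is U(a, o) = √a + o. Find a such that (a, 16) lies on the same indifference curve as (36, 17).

a = 49

U(36, 17) = 23.
Set U(a, 16) = 23 and solve.
With o = 16: √a = 23 − 16 = 7, so √a = 7 and a = 49.
Check: U(49, 16) = 23.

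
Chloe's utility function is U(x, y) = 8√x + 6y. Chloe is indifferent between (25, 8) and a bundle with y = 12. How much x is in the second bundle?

x = 4

U(25, 8) = 88.
Set U(x, 12) = 88 and solve.
With y = 12: 8√x = 88 − 6·12 = 16, so √x = 2 and x = 4.
Check: U(4, 12) = 88.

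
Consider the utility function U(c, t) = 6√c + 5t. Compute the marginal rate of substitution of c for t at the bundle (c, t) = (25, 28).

MRS = 3/25

MU_c = 6/(2√c), MU_t = 5.
MRS = 6/(2√c) ÷ 5.
At (25, 28): MRS = 3/25.
So at (25, 28) the consumer would give up 3/25 units of t for one more unit of c.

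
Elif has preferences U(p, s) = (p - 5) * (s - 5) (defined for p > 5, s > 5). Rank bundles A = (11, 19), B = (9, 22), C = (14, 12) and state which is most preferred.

Bundle A

Evaluate utility at each bundle:
U(A) = 84.
U(B) = 68.
U(C) = 63.
Highest utility is A, so A ≻ B ≻ C.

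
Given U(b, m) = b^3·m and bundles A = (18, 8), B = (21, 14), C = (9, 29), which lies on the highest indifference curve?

Bundle B

Evaluate utility at each bundle:
U(A) = 46656.
U(B) = 129654.
U(C) = 21141.
Highest utility is B, so B ≻ A ≻ C.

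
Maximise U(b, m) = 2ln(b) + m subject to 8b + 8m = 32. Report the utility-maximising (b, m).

b* = 2, m* = 2

MU_b = 2/b, MU_m = 1.
MRS = 2/b ÷ 1.
Tangency: set MRS = p_b/p_m = 8/8 = 1.
MRS depends only on b: 2/b = 1 ⇒ b* = 2/1 = 2.
From the budget, 8·m = 32 − 8·2 = 16, so m* = 2.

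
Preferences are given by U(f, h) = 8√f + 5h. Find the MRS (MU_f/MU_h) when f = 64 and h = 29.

MRS = 0.1

MU_f = 8/(2√f), MU_h = 5.
MRS = 8/(2√f) ÷ 5.
At (64, 29): MRS = 0.1.
That is, one extra unit of f is worth 0.1 units of h at the margin.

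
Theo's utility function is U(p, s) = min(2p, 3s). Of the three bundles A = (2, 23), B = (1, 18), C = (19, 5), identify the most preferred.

Bundle C

Evaluate utility at each bundle:
U(A) = 4.
U(B) = 2.
U(C) = 15.
Highest utility is C, so C ≻ A ≻ B.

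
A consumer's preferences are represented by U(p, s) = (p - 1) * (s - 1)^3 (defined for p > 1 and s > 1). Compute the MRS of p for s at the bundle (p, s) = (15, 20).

MRS = 19/42

MU_p = (s−1)^3, MU_s = 3·(p−1)·(s−1)^2.
MRS = (1/3)·(s−1)/(p−1).
At (15, 20): MRS = 19/42.
So at (15, 20) the consumer would give up 19/42 units of s for one more unit of p.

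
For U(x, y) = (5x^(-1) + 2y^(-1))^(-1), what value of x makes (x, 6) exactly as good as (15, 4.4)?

U depends on (x, y) only through S = 5x^(-1) + 2y^(-1), so equal utility means equal S. At (15, 4.4): S = 26/33.
With y = 6: 2·6^(-1) = 1/3, so 5x^(-1) = 26/33 − 1/3 = 5/11, i.e. x^(-1) = 1/11.
Hence x = 1/(1/11) = 11.
Check: U(11, 6) = 1.2692.

x = 11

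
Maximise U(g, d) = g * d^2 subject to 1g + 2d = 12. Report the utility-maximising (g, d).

g* = 4, d* = 4

MU_g = d^2 and MU_d = 2·g·d.
MRS = MU_g/MU_d = (1/2)·d/g.
Tangency: set MRS = p_g/p_d = 1/2 = 0.5.
So (1/2)·d/g = 0.5, i.e. d = g.
Substitute into the budget 1·g + 2·d = 12: 3·g = 12, so g* = 4.
Then d* = 4.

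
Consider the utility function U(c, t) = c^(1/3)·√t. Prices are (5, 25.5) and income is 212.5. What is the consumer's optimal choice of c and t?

c* = 17, t* = 5

MU_c = 1/3·c^(-2/3)·√t and MU_t = 0.5·c^(1/3)·t^(-0.5).
MRS = MU_c/MU_t = (2/3)·t/c.
Tangency: set MRS = p_c/p_t = 5/25.5 = 10/51.
So (2/3)·t/c = 10/51, i.e. t = (5/17)·c.
Substitute into the budget 5·c + 25.5·t = 212.5: 12.5·c = 212.5, so c* = 17.
Then t* = (5/17)·17 = 5.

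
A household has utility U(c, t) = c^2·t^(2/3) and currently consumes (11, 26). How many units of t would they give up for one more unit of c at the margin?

MRS = 78/11

MU_c = 2·c·t^(2/3) and MU_t = 2/3·c^2·t^(-1/3).
MRS = MU_c/MU_t = (3)·t/c.
At (11, 26): MRS = 78/11.
So at (11, 26) the consumer would give up 78/11 units of t for one more unit of c.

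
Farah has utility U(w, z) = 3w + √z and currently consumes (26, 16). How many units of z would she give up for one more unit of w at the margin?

MRS = 24

MU_w = 3, MU_z = 1/(2√z).
MRS = 3 ÷ (1/(2√z)).
At (26, 16): MRS = 24.
That is, one extra unit of w is worth 24 units of z at the margin.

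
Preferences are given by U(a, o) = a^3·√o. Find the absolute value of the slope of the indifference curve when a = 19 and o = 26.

MRS = 156/19

MU_a = 3·a^2·√o and MU_o = 0.5·a^3·o^(-0.5).
MRS = MU_a/MU_o = (6)·o/a.
At (19, 26): MRS = 156/19.
That is, one extra unit of a is worth 156/19 units of o at the margin.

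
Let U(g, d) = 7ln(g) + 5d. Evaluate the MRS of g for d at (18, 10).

MRS = 7/90

MU_g = 7/g, MU_d = 5.
MRS = 7/g ÷ 5.
At (18, 10): MRS = 7/90.
The indifference curve has slope −7/90 at this bundle.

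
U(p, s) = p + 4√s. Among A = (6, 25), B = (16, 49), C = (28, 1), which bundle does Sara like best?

Bundle B

Evaluate utility at each bundle:
U(A) = 26.000.
U(B) = 44.000.
U(C) = 32.000.
Highest utility is B, so B ≻ C ≻ A.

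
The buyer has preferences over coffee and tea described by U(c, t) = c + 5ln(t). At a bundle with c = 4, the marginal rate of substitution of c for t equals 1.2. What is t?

MU_c = 1, MU_t = 5/t.
MRS = 1 ÷ (5/t).
MRS depends only on t: 0.2·t = 1.2 ⇒ t = 1.2/0.2 = 6.

t = 6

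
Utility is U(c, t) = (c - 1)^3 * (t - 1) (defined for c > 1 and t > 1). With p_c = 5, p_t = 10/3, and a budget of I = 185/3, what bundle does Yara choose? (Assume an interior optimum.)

MU_c = 3·(c−1)^2·(t−1), MU_t = (c−1)^3.
MRS = (3/1)·(t−1)/(c−1).
Tangency: set MRS = p_c/p_t = 5/(10/3) = 1.5.
So (3/1)·(t − 1)/(c − 1) = 1.5, i.e. (t − 1) = 0.5·(c − 1).
Rewrite the budget in excess-of-subsistence terms: 5·(c − 1) + (10/3)·(t − 1) = 185/3 − 5·1 − (10/3)·1 = 160/3.
Substituting, (20/3)·(c − 1) = 160/3, so c − 1 = 8 and c* = 9.
Then t − 1 = 0.5·8 = 4, so t* = 5.

c* = 9, t* = 5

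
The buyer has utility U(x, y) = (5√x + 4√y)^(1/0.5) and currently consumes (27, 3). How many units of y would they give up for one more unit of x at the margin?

MRS = 5/12

For CES with ρ = 0.5, MRS = (5/4)·√(y/x).
At (27, 3): MRS = 5/12.
The indifference curve has slope −5/12 at this bundle.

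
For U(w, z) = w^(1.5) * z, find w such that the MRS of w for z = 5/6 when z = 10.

w = 18

MU_w = 1.5·√w·z and MU_z = w^(1.5).
MRS = MU_w/MU_z = (1.5)·z/w.
Substitute z = 10: MRS = 15/w. Setting 15/w = 5/6 gives w = 15/(5/6) = 18.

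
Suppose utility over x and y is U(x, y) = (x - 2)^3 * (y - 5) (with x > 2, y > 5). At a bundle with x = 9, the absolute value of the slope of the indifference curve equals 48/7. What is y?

MU_x = 3·(x−2)^2·(y−5), MU_y = (x−2)^3.
MRS = (3/1)·(y−5)/(x−2).
Substitute x = 9: MRS = (y − 5)/(7/3). Setting this equal to 48/7 gives y − 5 = (48/7)·(7/3) = 16, so y = 21.

y = 21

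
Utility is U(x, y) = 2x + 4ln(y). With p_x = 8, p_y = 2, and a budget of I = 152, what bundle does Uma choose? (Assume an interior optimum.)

MU_x = 2, MU_y = 4/y.
MRS = 2 ÷ (4/y).
Tangency: set MRS = p_x/p_y = 8/2 = 4.
MRS depends only on y: 0.5·y = 4 ⇒ y* = 4/0.5 = 8.
From the budget, 8·x = 152 − 2·8 = 136, so x* = 17.

x* = 17, y* = 8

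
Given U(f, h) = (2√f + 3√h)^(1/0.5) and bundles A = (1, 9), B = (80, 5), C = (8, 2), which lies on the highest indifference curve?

Bundle B

Evaluate utility at each bundle:
U(A) = 121.000.
U(B) = 605.000.
U(C) = 98.000.
Highest utility is B, so B ≻ A ≻ C.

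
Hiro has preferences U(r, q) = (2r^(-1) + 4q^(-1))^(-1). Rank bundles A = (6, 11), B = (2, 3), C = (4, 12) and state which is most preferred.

Bundle A

Evaluate utility at each bundle:
U(A) = 1.435.
U(B) = 0.429.
U(C) = 1.200.
Highest utility is A, so A ≻ C ≻ B.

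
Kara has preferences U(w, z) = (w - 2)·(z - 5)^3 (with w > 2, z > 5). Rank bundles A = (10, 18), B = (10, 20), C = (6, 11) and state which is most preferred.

Evaluate utility at each bundle:
U(A) = 17576.
U(B) = 27000.
U(C) = 864.
Highest utility is B, so B ≻ A ≻ C.

Bundle B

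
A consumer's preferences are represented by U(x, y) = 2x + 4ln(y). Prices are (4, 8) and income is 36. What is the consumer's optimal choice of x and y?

x* = 7, y* = 1

MU_x = 2, MU_y = 4/y.
MRS = 2 ÷ (4/y).
Tangency: set MRS = p_x/p_y = 4/8 = 0.5.
MRS depends only on y: 0.5·y = 0.5 ⇒ y* = 0.5/0.5 = 1.
From the budget, 4·x = 36 − 8·1 = 28, so x* = 7.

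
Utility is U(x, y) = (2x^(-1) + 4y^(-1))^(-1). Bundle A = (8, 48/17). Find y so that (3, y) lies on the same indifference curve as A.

U depends on (x, y) only through S = 2x^(-1) + 4y^(-1), so equal utility means equal S. At (8, 48/17): S = 5/3.
With x = 3: 2·3^(-1) = 2/3, so 4y^(-1) = 5/3 − 2/3 = 1, i.e. y^(-1) = 0.25.
Hence y = 1/0.25 = 4.
Check: U(3, 4) = 0.6.

y = 4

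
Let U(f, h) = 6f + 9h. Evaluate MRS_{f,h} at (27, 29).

MRS = 2/3

MU_f = 6, MU_h = 9, so MRS = 6/9 = 2/3 at every bundle.
At (27, 29): MRS = 2/3.
That is, one extra unit of f is worth 2/3 units of h at the margin.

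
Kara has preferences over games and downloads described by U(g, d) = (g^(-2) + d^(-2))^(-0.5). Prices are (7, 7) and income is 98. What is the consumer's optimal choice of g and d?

For CES with ρ = -2, MRS = (d/g)^3.
Tangency: set MRS = p_g/p_d = 7/7 = 1.
So (d/g)^3 = 1; taking the cube root, d/g = 1, i.e. d = g.
Substitute into the budget 7·g + 7·d = 98: 14·g = 98, so g* = 7 and d* = 7.

g* = 7, d* = 7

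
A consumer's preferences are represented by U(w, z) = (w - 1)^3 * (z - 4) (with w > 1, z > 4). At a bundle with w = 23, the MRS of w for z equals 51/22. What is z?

MU_w = 3·(w−1)^2·(z−4), MU_z = (w−1)^3.
MRS = (3/1)·(z−4)/(w−1).
Substitute w = 23: MRS = (z − 4)/(22/3). Setting this equal to 51/22 gives z − 4 = (51/22)·(22/3) = 17, so z = 21.

z = 21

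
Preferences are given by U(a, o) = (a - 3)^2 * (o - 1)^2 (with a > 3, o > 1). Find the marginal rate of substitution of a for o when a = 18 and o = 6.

MU_a = 2·(a−3)·(o−1)^2, MU_o = 2·(a−3)^2·(o−1).
MRS = (o−1)/(a−3).
At (18, 6): MRS = 1/3.
So at (18, 6) the consumer would give up 1/3 units of o for one more unit of a.

MRS = 1/3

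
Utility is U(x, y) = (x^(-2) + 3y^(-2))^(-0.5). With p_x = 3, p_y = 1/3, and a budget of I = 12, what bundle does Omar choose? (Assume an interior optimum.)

x* = 3, y* = 9

For CES with ρ = -2, MRS = (1/3)·(y/x)^3.
Tangency: set MRS = p_x/p_y = 3/(1/3) = 9.
So (y/x)^3 = 27; taking the cube root, y/x = 3, i.e. y = 3·x.
Substitute into the budget 3·x + (1/3)·y = 12: 4·x = 12, so x* = 3 and y* = 3·3 = 9.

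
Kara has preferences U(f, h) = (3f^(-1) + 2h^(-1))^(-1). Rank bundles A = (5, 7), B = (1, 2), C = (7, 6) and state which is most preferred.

Bundle C

Evaluate utility at each bundle:
U(A) = 1.129.
U(B) = 0.250.
U(C) = 1.312.
Highest utility is C, so C ≻ A ≻ B.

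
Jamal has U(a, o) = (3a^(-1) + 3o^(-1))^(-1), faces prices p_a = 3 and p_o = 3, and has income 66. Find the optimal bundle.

For CES with ρ = -1, MRS = (o/a)^2.
Tangency: set MRS = p_a/p_o = 3/3 = 1.
So (o/a)^2 = 1; taking the square root, o/a = 1, i.e. o = a.
Substitute into the budget 3·a + 3·o = 66: 6·a = 66, so a* = 11 and o* = 11.

a* = 11, o* = 11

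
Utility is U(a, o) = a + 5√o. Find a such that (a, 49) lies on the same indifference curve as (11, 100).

a = 26

U(11, 100) = 61.
Set U(a, 49) = 61 and solve.
With o = 49: √49 = 7, so a = 61 − 5·7 = 26.
Check: U(26, 49) = 61.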